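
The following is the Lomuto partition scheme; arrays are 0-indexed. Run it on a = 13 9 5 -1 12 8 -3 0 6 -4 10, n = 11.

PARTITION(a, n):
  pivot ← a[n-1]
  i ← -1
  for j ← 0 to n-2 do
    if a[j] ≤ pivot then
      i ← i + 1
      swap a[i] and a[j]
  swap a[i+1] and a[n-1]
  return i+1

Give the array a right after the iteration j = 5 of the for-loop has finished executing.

pivot=10, i=-1
j=0: 13>10, skip
j=1: 9≤10, i=0, swap(0,1) ⇒ 9 13 5 -1 12 8 -3 0 6 -4 10
j=2: 5≤10, i=1, swap(1,2) ⇒ 9 5 13 -1 12 8 -3 0 6 -4 10
j=3: -1≤10, i=2, swap(2,3) ⇒ 9 5 -1 13 12 8 -3 0 6 -4 10
j=4: 12>10, skip
j=5: 8≤10, i=3, swap(3,5) ⇒ 9 5 -1 8 12 13 -3 0 6 -4 10
(after j=5) a = 9 5 -1 8 12 13 -3 0 6 -4 10

9 5 -1 8 12 13 -3 0 6 -4 10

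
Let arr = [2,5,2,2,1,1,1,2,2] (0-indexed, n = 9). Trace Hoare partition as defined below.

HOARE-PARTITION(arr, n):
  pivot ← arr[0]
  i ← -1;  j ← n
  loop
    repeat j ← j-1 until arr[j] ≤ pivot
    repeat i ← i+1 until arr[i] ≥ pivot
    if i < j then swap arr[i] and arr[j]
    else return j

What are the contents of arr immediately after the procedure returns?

[2,2,1,1,1,2,2,5,2]

pivot = arr[0] = 2; i = -1, j = 9
j→8 (arr[8]=2≤2), i→0 (arr[0]=2≥2); i<j, swap → [2,5,2,2,1,1,1,2,2]
j→7 (arr[7]=2≤2), i→1 (arr[1]=5≥2); i<j, swap → [2,2,2,2,1,1,1,5,2]
j→6 (arr[6]=1≤2), i→2 (arr[2]=2≥2); i<j, swap → [2,2,1,2,1,1,2,5,2]
j→5 (arr[5]=1≤2), i→3 (arr[3]=2≥2); i<j, swap → [2,2,1,1,1,2,2,5,2]
j→4, i→5; i≥j, return j=4. arr = [2,2,1,1,1,2,2,5,2]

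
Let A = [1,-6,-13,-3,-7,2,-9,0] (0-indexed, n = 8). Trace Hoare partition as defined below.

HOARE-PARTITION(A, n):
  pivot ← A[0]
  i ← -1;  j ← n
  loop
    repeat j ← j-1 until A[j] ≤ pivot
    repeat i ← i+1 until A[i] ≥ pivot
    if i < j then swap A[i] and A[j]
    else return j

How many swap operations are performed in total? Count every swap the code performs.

pivot = A[0] = 1; i = -1, j = 8
j→7 (A[7]=0≤1), i→0 (A[0]=1≥1); i<j, swap → [0,-6,-13,-3,-7,2,-9,1]
j→6 (A[6]=-9≤1), i→5 (A[5]=2≥1); i<j, swap → [0,-6,-13,-3,-7,-9,2,1]
j→5, i→6; i≥j, return j=5. A = [0,-6,-13,-3,-7,-9,2,1]

2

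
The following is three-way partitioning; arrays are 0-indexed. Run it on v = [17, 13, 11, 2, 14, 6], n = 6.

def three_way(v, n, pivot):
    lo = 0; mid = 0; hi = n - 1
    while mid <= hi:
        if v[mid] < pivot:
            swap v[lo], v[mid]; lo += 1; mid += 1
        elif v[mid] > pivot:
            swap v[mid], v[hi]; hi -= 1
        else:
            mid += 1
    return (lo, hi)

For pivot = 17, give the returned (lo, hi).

(5, 5)

pivot = 17; lo=0, mid=0, hi=5
v[mid]=17=17: mid=1
v[mid]=13<17: swap v[0],v[1]; lo=1,mid=2 → [13, 17, 11, 2, 14, 6]
v[mid]=11<17: swap v[1],v[2]; lo=2,mid=3 → [13, 11, 17, 2, 14, 6]
v[mid]=2<17: swap v[2],v[3]; lo=3,mid=4 → [13, 11, 2, 17, 14, 6]
v[mid]=14<17: swap v[3],v[4]; lo=4,mid=5 → [13, 11, 2, 14, 17, 6]
v[mid]=6<17: swap v[4],v[5]; lo=5,mid=6 → [13, 11, 2, 14, 6, 17]
end: lo=5, hi=5; v = [13, 11, 2, 14, 6, 17]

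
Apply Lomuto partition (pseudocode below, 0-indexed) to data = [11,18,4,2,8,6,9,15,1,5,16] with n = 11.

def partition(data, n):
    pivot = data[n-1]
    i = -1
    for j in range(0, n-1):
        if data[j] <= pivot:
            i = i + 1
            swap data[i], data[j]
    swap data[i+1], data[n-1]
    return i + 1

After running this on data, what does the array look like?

[11,4,2,8,6,9,15,1,5,16,18]

pivot = data[10] = 16; i = -1
j=0: data[0]=11 ≤ 16 → i=0, swap data[0],data[0] (no change) → [11,18,4,2,8,6,9,15,1,5,16]
j=1: data[1]=18 > 16 → no swap
j=2: data[2]=4 ≤ 16 → i=1, swap data[1],data[2] → [11,4,18,2,8,6,9,15,1,5,16]
j=3: data[3]=2 ≤ 16 → i=2, swap data[2],data[3] → [11,4,2,18,8,6,9,15,1,5,16]
j=4: data[4]=8 ≤ 16 → i=3, swap data[3],data[4] → [11,4,2,8,18,6,9,15,1,5,16]
j=5: data[5]=6 ≤ 16 → i=4, swap data[4],data[5] → [11,4,2,8,6,18,9,15,1,5,16]
j=6: data[6]=9 ≤ 16 → i=5, swap data[5],data[6] → [11,4,2,8,6,9,18,15,1,5,16]
j=7: data[7]=15 ≤ 16 → i=6, swap data[6],data[7] → [11,4,2,8,6,9,15,18,1,5,16]
j=8: data[8]=1 ≤ 16 → i=7, swap data[7],data[8] → [11,4,2,8,6,9,15,1,18,5,16]
j=9: data[9]=5 ≤ 16 → i=8, swap data[8],data[9] → [11,4,2,8,6,9,15,1,5,18,16]
final swap data[9],data[10] → [11,4,2,8,6,9,15,1,5,16,18]; return 9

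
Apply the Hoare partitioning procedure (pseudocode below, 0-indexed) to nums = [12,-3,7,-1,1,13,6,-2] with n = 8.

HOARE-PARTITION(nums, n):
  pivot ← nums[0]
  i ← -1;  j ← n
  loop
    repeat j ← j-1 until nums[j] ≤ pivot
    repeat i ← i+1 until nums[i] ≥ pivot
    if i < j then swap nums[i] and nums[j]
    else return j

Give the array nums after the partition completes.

pivot = nums[0] = 12; i = -1, j = 8
j→7 (nums[7]=-2≤12), i→0 (nums[0]=12≥12); i<j, swap → [-2,-3,7,-1,1,13,6,12]
j→6 (nums[6]=6≤12), i→5 (nums[5]=13≥12); i<j, swap → [-2,-3,7,-1,1,6,13,12]
j→5, i→6; i≥j, return j=5. nums = [-2,-3,7,-1,1,6,13,12]

[-2,-3,7,-1,1,6,13,12]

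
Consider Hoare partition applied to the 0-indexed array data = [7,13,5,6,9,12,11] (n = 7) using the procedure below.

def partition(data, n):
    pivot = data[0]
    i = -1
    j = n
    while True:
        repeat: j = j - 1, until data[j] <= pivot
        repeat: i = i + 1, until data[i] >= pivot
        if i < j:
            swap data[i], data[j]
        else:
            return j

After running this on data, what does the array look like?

pivot = data[0] = 7; i = -1, j = 7
j→3 (data[3]=6≤7), i→0 (data[0]=7≥7); i<j, swap → [6,13,5,7,9,12,11]
j→2 (data[2]=5≤7), i→1 (data[1]=13≥7); i<j, swap → [6,5,13,7,9,12,11]
j→1, i→2; i≥j, return j=1. data = [6,5,13,7,9,12,11]

[6,5,13,7,9,12,11]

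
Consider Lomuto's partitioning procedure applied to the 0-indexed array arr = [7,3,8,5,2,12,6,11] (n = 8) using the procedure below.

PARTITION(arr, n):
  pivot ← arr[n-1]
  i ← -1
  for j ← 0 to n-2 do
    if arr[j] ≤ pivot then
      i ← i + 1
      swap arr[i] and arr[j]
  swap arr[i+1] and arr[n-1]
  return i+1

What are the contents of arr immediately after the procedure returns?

[7,3,8,5,2,6,11,12]

pivot=11, i=-1
j=0: 7≤11, i=0, swap(0,0) ⇒ [7,3,8,5,2,12,6,11]
j=1: 3≤11, i=1, swap(1,1) ⇒ [7,3,8,5,2,12,6,11]
j=2: 8≤11, i=2, swap(2,2) ⇒ [7,3,8,5,2,12,6,11]
j=3: 5≤11, i=3, swap(3,3) ⇒ [7,3,8,5,2,12,6,11]
j=4: 2≤11, i=4, swap(4,4) ⇒ [7,3,8,5,2,12,6,11]
j=5: 12>11, skip
j=6: 6≤11, i=5, swap(5,6) ⇒ [7,3,8,5,2,6,12,11]
swap(6,7) ⇒ [7,3,8,5,2,6,11,12]; return 6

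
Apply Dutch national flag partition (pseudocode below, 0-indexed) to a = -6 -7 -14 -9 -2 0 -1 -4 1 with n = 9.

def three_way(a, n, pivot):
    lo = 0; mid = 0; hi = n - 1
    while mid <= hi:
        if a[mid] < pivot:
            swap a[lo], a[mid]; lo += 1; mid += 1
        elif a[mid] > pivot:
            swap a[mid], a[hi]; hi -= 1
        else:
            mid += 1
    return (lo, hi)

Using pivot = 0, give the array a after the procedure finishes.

lo=0 mid=0 hi=8
-6<0: swap(0,0), lo=1 mid=1 ⇒ -6 -7 -14 -9 -2 0 -1 -4 1
-7<0: swap(1,1), lo=2 mid=2 ⇒ -6 -7 -14 -9 -2 0 -1 -4 1
-14<0: swap(2,2), lo=3 mid=3 ⇒ -6 -7 -14 -9 -2 0 -1 -4 1
-9<0: swap(3,3), lo=4 mid=4 ⇒ -6 -7 -14 -9 -2 0 -1 -4 1
-2<0: swap(4,4), lo=5 mid=5 ⇒ -6 -7 -14 -9 -2 0 -1 -4 1
0=0: mid=6
-1<0: swap(5,6), lo=6 mid=7 ⇒ -6 -7 -14 -9 -2 -1 0 -4 1
-4<0: swap(6,7), lo=7 mid=8 ⇒ -6 -7 -14 -9 -2 -1 -4 0 1
1>0: swap(8,8), hi=7 ⇒ -6 -7 -14 -9 -2 -1 -4 0 1
done. lo=7 hi=7; a=-6 -7 -14 -9 -2 -1 -4 0 1

-6 -7 -14 -9 -2 -1 -4 0 1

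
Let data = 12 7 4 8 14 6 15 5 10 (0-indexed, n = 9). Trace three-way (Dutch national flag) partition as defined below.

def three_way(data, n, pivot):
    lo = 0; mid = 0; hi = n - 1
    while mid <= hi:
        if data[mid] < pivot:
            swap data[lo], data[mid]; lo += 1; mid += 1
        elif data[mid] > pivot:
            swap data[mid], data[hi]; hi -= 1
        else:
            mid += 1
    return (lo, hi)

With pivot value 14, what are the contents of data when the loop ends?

lo=0 mid=0 hi=8
12<14: swap(0,0), lo=1 mid=1 ⇒ 12 7 4 8 14 6 15 5 10
7<14: swap(1,1), lo=2 mid=2 ⇒ 12 7 4 8 14 6 15 5 10
4<14: swap(2,2), lo=3 mid=3 ⇒ 12 7 4 8 14 6 15 5 10
8<14: swap(3,3), lo=4 mid=4 ⇒ 12 7 4 8 14 6 15 5 10
14=14: mid=5
6<14: swap(4,5), lo=5 mid=6 ⇒ 12 7 4 8 6 14 15 5 10
15>14: swap(6,8), hi=7 ⇒ 12 7 4 8 6 14 10 5 15
10<14: swap(5,6), lo=6 mid=7 ⇒ 12 7 4 8 6 10 14 5 15
5<14: swap(6,7), lo=7 mid=8 ⇒ 12 7 4 8 6 10 5 14 15
done. lo=7 hi=7; data=12 7 4 8 6 10 5 14 15

12 7 4 8 6 10 5 14 15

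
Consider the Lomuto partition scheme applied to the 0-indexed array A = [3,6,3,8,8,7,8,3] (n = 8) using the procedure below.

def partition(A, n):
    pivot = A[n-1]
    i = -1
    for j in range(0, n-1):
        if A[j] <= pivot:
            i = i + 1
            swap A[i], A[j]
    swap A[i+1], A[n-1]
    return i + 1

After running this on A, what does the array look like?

[3,3,3,8,8,7,8,6]

pivot = A[7] = 3; i = -1
j=0: A[0]=3 ≤ 3 → i=0, swap A[0],A[0] (no change) → [3,6,3,8,8,7,8,3]
j=1: A[1]=6 > 3 → no swap
j=2: A[2]=3 ≤ 3 → i=1, swap A[1],A[2] → [3,3,6,8,8,7,8,3]
j=3: A[3]=8 > 3 → no swap
j=4: A[4]=8 > 3 → no swap
j=5: A[5]=7 > 3 → no swap
j=6: A[6]=8 > 3 → no swap
final swap A[2],A[7] → [3,3,3,8,8,7,8,6]; return 2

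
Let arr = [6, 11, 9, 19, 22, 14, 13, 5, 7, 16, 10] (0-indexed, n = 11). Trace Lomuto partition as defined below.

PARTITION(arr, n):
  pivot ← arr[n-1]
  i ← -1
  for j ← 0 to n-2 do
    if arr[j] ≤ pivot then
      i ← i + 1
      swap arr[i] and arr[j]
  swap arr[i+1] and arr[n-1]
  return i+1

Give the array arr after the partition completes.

[6, 9, 5, 7, 10, 14, 13, 11, 19, 16, 22]

pivot=10, i=-1
j=0: 6≤10, i=0, swap(0,0) ⇒ [6, 11, 9, 19, 22, 14, 13, 5, 7, 16, 10]
j=1: 11>10, skip
j=2: 9≤10, i=1, swap(1,2) ⇒ [6, 9, 11, 19, 22, 14, 13, 5, 7, 16, 10]
j=3: 19>10, skip
j=4: 22>10, skip
j=5: 14>10, skip
j=6: 13>10, skip
j=7: 5≤10, i=2, swap(2,7) ⇒ [6, 9, 5, 19, 22, 14, 13, 11, 7, 16, 10]
j=8: 7≤10, i=3, swap(3,8) ⇒ [6, 9, 5, 7, 22, 14, 13, 11, 19, 16, 10]
j=9: 16>10, skip
swap(4,10) ⇒ [6, 9, 5, 7, 10, 14, 13, 11, 19, 16, 22]; return 4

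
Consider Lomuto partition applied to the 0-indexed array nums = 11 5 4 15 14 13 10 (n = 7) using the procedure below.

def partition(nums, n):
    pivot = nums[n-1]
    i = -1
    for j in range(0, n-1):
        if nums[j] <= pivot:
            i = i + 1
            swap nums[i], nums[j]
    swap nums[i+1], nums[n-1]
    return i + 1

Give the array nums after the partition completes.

pivot=10, i=-1
j=0: 11>10, skip
j=1: 5≤10, i=0, swap(0,1) ⇒ 5 11 4 15 14 13 10
j=2: 4≤10, i=1, swap(1,2) ⇒ 5 4 11 15 14 13 10
j=3: 15>10, skip
j=4: 14>10, skip
j=5: 13>10, skip
swap(2,6) ⇒ 5 4 10 15 14 13 11; return 2

5 4 10 15 14 13 11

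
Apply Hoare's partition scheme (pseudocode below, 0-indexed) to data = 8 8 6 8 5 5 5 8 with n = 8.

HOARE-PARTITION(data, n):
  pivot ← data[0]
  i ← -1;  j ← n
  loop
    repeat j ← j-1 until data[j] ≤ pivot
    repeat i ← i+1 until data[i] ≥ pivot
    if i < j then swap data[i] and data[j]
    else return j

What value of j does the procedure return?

pivot = data[0] = 8; i = -1, j = 8
j→7 (data[7]=8≤8), i→0 (data[0]=8≥8); i<j, swap → 8 8 6 8 5 5 5 8
j→6 (data[6]=5≤8), i→1 (data[1]=8≥8); i<j, swap → 8 5 6 8 5 5 8 8
j→5 (data[5]=5≤8), i→3 (data[3]=8≥8); i<j, swap → 8 5 6 5 5 8 8 8
j→4, i→5; i≥j, return j=4. data = 8 5 6 5 5 8 8 8

4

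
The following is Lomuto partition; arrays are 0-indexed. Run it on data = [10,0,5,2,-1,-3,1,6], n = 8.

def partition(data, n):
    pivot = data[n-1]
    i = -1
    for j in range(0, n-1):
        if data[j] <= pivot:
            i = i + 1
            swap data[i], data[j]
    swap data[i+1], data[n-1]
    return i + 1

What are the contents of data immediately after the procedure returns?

[0,5,2,-1,-3,1,6,10]

pivot=6, i=-1
j=0: 10>6, skip
j=1: 0≤6, i=0, swap(0,1) ⇒ [0,10,5,2,-1,-3,1,6]
j=2: 5≤6, i=1, swap(1,2) ⇒ [0,5,10,2,-1,-3,1,6]
j=3: 2≤6, i=2, swap(2,3) ⇒ [0,5,2,10,-1,-3,1,6]
j=4: -1≤6, i=3, swap(3,4) ⇒ [0,5,2,-1,10,-3,1,6]
j=5: -3≤6, i=4, swap(4,5) ⇒ [0,5,2,-1,-3,10,1,6]
j=6: 1≤6, i=5, swap(5,6) ⇒ [0,5,2,-1,-3,1,10,6]
swap(6,7) ⇒ [0,5,2,-1,-3,1,6,10]; return 6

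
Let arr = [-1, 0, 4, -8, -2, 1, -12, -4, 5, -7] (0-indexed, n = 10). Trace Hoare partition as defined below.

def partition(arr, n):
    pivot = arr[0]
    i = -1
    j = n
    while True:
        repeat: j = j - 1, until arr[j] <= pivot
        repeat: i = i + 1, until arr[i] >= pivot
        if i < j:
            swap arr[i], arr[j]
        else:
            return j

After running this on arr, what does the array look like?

[-7, -4, -12, -8, -2, 1, 4, 0, 5, -1]

pivot = arr[0] = -1; i = -1, j = 10
j→9 (arr[9]=-7≤-1), i→0 (arr[0]=-1≥-1); i<j, swap → [-7, 0, 4, -8, -2, 1, -12, -4, 5, -1]
j→7 (arr[7]=-4≤-1), i→1 (arr[1]=0≥-1); i<j, swap → [-7, -4, 4, -8, -2, 1, -12, 0, 5, -1]
j→6 (arr[6]=-12≤-1), i→2 (arr[2]=4≥-1); i<j, swap → [-7, -4, -12, -8, -2, 1, 4, 0, 5, -1]
j→4, i→5; i≥j, return j=4. arr = [-7, -4, -12, -8, -2, 1, 4, 0, 5, -1]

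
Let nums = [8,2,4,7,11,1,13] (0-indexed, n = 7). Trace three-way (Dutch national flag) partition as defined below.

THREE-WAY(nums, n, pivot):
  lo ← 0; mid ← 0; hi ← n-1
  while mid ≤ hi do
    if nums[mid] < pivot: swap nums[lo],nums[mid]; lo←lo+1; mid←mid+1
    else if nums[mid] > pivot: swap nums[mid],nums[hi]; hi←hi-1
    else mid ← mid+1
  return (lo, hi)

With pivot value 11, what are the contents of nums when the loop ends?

[8,2,4,7,1,11,13]

lo=0 mid=0 hi=6
8<11: swap(0,0), lo=1 mid=1 ⇒ [8,2,4,7,11,1,13]
2<11: swap(1,1), lo=2 mid=2 ⇒ [8,2,4,7,11,1,13]
4<11: swap(2,2), lo=3 mid=3 ⇒ [8,2,4,7,11,1,13]
7<11: swap(3,3), lo=4 mid=4 ⇒ [8,2,4,7,11,1,13]
11=11: mid=5
1<11: swap(4,5), lo=5 mid=6 ⇒ [8,2,4,7,1,11,13]
13>11: swap(6,6), hi=5 ⇒ [8,2,4,7,1,11,13]
done. lo=5 hi=5; nums=[8,2,4,7,1,11,13]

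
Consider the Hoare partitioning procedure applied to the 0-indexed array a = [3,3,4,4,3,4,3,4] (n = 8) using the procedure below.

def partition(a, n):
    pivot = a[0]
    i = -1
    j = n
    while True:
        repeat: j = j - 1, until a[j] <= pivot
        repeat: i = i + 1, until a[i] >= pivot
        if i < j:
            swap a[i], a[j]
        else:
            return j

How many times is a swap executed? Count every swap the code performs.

2

pivot=3
j stops at 6 (3), i stops at 0 (3); swap ⇒ [3,3,4,4,3,4,3,4]
j stops at 4 (3), i stops at 1 (3); swap ⇒ [3,3,4,4,3,4,3,4]
j stops at 1, i stops at 2; i≥j ⇒ return 1. a=[3,3,4,4,3,4,3,4]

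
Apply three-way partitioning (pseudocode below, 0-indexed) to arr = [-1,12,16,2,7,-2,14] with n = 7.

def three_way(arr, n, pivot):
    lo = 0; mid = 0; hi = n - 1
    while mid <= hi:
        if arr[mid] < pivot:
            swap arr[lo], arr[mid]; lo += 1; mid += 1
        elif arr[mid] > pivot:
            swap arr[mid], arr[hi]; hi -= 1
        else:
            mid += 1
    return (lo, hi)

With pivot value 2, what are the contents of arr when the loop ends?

pivot = 2; lo=0, mid=0, hi=6
arr[mid]=-1<2: swap arr[0],arr[0]; lo=1,mid=1 → [-1,12,16,2,7,-2,14]
arr[mid]=12>2: swap arr[1],arr[6]; hi=5 → [-1,14,16,2,7,-2,12]
arr[mid]=14>2: swap arr[1],arr[5]; hi=4 → [-1,-2,16,2,7,14,12]
arr[mid]=-2<2: swap arr[1],arr[1]; lo=2,mid=2 → [-1,-2,16,2,7,14,12]
arr[mid]=16>2: swap arr[2],arr[4]; hi=3 → [-1,-2,7,2,16,14,12]
arr[mid]=7>2: swap arr[2],arr[3]; hi=2 → [-1,-2,2,7,16,14,12]
arr[mid]=2=2: mid=3
end: lo=2, hi=2; arr = [-1,-2,2,7,16,14,12]

[-1,-2,2,7,16,14,12]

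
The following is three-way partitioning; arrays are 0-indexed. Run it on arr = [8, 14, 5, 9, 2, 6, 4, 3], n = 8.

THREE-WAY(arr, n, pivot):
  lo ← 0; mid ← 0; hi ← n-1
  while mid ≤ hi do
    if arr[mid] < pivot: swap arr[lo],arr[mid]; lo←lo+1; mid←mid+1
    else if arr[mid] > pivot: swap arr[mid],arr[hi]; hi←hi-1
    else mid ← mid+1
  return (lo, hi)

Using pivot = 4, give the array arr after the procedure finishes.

[3, 2, 4, 9, 6, 5, 14, 8]

pivot = 4; lo=0, mid=0, hi=7
arr[mid]=8>4: swap arr[0],arr[7]; hi=6 → [3, 14, 5, 9, 2, 6, 4, 8]
arr[mid]=3<4: swap arr[0],arr[0]; lo=1,mid=1 → [3, 14, 5, 9, 2, 6, 4, 8]
arr[mid]=14>4: swap arr[1],arr[6]; hi=5 → [3, 4, 5, 9, 2, 6, 14, 8]
arr[mid]=4=4: mid=2
arr[mid]=5>4: swap arr[2],arr[5]; hi=4 → [3, 4, 6, 9, 2, 5, 14, 8]
arr[mid]=6>4: swap arr[2],arr[4]; hi=3 → [3, 4, 2, 9, 6, 5, 14, 8]
arr[mid]=2<4: swap arr[1],arr[2]; lo=2,mid=3 → [3, 2, 4, 9, 6, 5, 14, 8]
arr[mid]=9>4: swap arr[3],arr[3]; hi=2 → [3, 2, 4, 9, 6, 5, 14, 8]
end: lo=2, hi=2; arr = [3, 2, 4, 9, 6, 5, 14, 8]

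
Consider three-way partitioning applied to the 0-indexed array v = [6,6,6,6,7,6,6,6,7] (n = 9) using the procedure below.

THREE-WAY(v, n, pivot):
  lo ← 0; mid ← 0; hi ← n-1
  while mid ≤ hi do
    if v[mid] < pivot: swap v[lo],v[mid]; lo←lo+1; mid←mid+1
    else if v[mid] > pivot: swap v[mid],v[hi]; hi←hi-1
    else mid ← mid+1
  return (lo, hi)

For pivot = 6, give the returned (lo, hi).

(0, 6)

pivot = 6; lo=0, mid=0, hi=8
v[mid]=6=6: mid=1
v[mid]=6=6: mid=2
v[mid]=6=6: mid=3
v[mid]=6=6: mid=4
v[mid]=7>6: swap v[4],v[8]; hi=7 → [6,6,6,6,7,6,6,6,7]
v[mid]=7>6: swap v[4],v[7]; hi=6 → [6,6,6,6,6,6,6,7,7]
v[mid]=6=6: mid=5
v[mid]=6=6: mid=6
v[mid]=6=6: mid=7
end: lo=0, hi=6; v = [6,6,6,6,6,6,6,7,7]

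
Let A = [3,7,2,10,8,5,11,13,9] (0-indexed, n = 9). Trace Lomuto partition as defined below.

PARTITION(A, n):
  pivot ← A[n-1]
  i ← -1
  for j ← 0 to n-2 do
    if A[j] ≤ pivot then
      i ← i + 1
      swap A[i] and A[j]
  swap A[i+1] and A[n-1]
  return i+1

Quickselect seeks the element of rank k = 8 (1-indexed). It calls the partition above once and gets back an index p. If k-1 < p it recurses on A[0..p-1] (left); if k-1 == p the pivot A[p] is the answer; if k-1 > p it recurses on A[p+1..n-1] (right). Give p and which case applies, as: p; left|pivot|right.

5; right

pivot = A[8] = 9; i = -1
j=0: A[0]=3 ≤ 9 → i=0, swap A[0],A[0] (no change) → [3,7,2,10,8,5,11,13,9]
j=1: A[1]=7 ≤ 9 → i=1, swap A[1],A[1] (no change) → [3,7,2,10,8,5,11,13,9]
j=2: A[2]=2 ≤ 9 → i=2, swap A[2],A[2] (no change) → [3,7,2,10,8,5,11,13,9]
j=3: A[3]=10 > 9 → no swap
j=4: A[4]=8 ≤ 9 → i=3, swap A[3],A[4] → [3,7,2,8,10,5,11,13,9]
j=5: A[5]=5 ≤ 9 → i=4, swap A[4],A[5] → [3,7,2,8,5,10,11,13,9]
j=6: A[6]=11 > 9 → no swap
j=7: A[7]=13 > 9 → no swap
final swap A[5],A[8] → [3,7,2,8,5,9,11,13,10]; return 5
p = 5; k-1 = 7 > 5 ⇒ right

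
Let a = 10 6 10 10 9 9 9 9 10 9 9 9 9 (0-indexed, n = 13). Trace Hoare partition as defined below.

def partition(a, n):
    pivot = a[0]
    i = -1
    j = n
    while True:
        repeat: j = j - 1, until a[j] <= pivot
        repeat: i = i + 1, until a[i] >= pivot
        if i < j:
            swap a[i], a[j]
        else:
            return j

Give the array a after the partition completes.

pivot = a[0] = 10; i = -1, j = 13
j→12 (a[12]=9≤10), i→0 (a[0]=10≥10); i<j, swap → 9 6 10 10 9 9 9 9 10 9 9 9 10
j→11 (a[11]=9≤10), i→2 (a[2]=10≥10); i<j, swap → 9 6 9 10 9 9 9 9 10 9 9 10 10
j→10 (a[10]=9≤10), i→3 (a[3]=10≥10); i<j, swap → 9 6 9 9 9 9 9 9 10 9 10 10 10
j→9 (a[9]=9≤10), i→8 (a[8]=10≥10); i<j, swap → 9 6 9 9 9 9 9 9 9 10 10 10 10
j→8, i→9; i≥j, return j=8. a = 9 6 9 9 9 9 9 9 9 10 10 10 10

9 6 9 9 9 9 9 9 9 10 10 10 10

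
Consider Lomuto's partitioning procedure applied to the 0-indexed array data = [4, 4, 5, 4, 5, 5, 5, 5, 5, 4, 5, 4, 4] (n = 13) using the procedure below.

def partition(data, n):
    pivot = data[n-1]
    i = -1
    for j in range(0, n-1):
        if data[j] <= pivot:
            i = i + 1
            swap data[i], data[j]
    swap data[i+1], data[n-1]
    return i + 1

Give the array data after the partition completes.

pivot=4, i=-1
j=0: 4≤4, i=0, swap(0,0) ⇒ [4, 4, 5, 4, 5, 5, 5, 5, 5, 4, 5, 4, 4]
j=1: 4≤4, i=1, swap(1,1) ⇒ [4, 4, 5, 4, 5, 5, 5, 5, 5, 4, 5, 4, 4]
j=2: 5>4, skip
j=3: 4≤4, i=2, swap(2,3) ⇒ [4, 4, 4, 5, 5, 5, 5, 5, 5, 4, 5, 4, 4]
j=4: 5>4, skip
j=5: 5>4, skip
j=6: 5>4, skip
j=7: 5>4, skip
j=8: 5>4, skip
j=9: 4≤4, i=3, swap(3,9) ⇒ [4, 4, 4, 4, 5, 5, 5, 5, 5, 5, 5, 4, 4]
j=10: 5>4, skip
j=11: 4≤4, i=4, swap(4,11) ⇒ [4, 4, 4, 4, 4, 5, 5, 5, 5, 5, 5, 5, 4]
swap(5,12) ⇒ [4, 4, 4, 4, 4, 4, 5, 5, 5, 5, 5, 5, 5]; return 5

[4, 4, 4, 4, 4, 4, 5, 5, 5, 5, 5, 5, 5]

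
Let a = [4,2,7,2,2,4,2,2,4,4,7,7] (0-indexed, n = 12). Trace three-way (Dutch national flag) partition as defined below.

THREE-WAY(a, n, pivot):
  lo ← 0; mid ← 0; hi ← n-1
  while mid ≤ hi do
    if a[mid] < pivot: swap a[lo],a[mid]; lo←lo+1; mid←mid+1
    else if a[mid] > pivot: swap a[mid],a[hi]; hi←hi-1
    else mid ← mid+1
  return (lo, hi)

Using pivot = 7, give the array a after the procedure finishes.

pivot = 7; lo=0, mid=0, hi=11
a[mid]=4<7: swap a[0],a[0]; lo=1,mid=1 → [4,2,7,2,2,4,2,2,4,4,7,7]
a[mid]=2<7: swap a[1],a[1]; lo=2,mid=2 → [4,2,7,2,2,4,2,2,4,4,7,7]
a[mid]=7=7: mid=3
a[mid]=2<7: swap a[2],a[3]; lo=3,mid=4 → [4,2,2,7,2,4,2,2,4,4,7,7]
a[mid]=2<7: swap a[3],a[4]; lo=4,mid=5 → [4,2,2,2,7,4,2,2,4,4,7,7]
a[mid]=4<7: swap a[4],a[5]; lo=5,mid=6 → [4,2,2,2,4,7,2,2,4,4,7,7]
a[mid]=2<7: swap a[5],a[6]; lo=6,mid=7 → [4,2,2,2,4,2,7,2,4,4,7,7]
a[mid]=2<7: swap a[6],a[7]; lo=7,mid=8 → [4,2,2,2,4,2,2,7,4,4,7,7]
a[mid]=4<7: swap a[7],a[8]; lo=8,mid=9 → [4,2,2,2,4,2,2,4,7,4,7,7]
a[mid]=4<7: swap a[8],a[9]; lo=9,mid=10 → [4,2,2,2,4,2,2,4,4,7,7,7]
a[mid]=7=7: mid=11
a[mid]=7=7: mid=12
end: lo=9, hi=11; a = [4,2,2,2,4,2,2,4,4,7,7,7]

[4,2,2,2,4,2,2,4,4,7,7,7]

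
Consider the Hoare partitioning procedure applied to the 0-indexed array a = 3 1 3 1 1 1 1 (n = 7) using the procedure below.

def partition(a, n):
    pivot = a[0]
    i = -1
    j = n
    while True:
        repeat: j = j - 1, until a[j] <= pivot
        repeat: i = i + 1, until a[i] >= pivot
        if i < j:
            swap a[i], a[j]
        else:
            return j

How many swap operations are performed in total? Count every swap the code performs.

pivot=3
j stops at 6 (1), i stops at 0 (3); swap ⇒ 1 1 3 1 1 1 3
j stops at 5 (1), i stops at 2 (3); swap ⇒ 1 1 1 1 1 3 3
j stops at 4, i stops at 5; i≥j ⇒ return 4. a=1 1 1 1 1 3 3

2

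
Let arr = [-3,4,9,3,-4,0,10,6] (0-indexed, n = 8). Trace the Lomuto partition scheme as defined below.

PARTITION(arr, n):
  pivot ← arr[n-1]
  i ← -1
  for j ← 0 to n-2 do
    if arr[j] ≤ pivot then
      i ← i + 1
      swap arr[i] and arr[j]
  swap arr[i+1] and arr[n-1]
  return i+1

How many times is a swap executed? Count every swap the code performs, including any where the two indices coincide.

pivot = arr[7] = 6; i = -1
j=0: arr[0]=-3 ≤ 6 → i=0, swap arr[0],arr[0] (no change) → [-3,4,9,3,-4,0,10,6]
j=1: arr[1]=4 ≤ 6 → i=1, swap arr[1],arr[1] (no change) → [-3,4,9,3,-4,0,10,6]
j=2: arr[2]=9 > 6 → no swap
j=3: arr[3]=3 ≤ 6 → i=2, swap arr[2],arr[3] → [-3,4,3,9,-4,0,10,6]
j=4: arr[4]=-4 ≤ 6 → i=3, swap arr[3],arr[4] → [-3,4,3,-4,9,0,10,6]
j=5: arr[5]=0 ≤ 6 → i=4, swap arr[4],arr[5] → [-3,4,3,-4,0,9,10,6]
j=6: arr[6]=10 > 6 → no swap
final swap arr[5],arr[7] → [-3,4,3,-4,0,6,10,9]; return 5

6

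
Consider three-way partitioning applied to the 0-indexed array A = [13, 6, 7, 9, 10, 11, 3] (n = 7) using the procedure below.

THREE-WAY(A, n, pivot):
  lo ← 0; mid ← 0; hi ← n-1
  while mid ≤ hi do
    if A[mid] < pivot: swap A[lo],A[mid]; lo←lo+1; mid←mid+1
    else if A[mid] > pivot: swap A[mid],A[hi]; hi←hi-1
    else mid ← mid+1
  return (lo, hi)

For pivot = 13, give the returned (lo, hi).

lo=0 mid=0 hi=6
13=13: mid=1
6<13: swap(0,1), lo=1 mid=2 ⇒ [6, 13, 7, 9, 10, 11, 3]
7<13: swap(1,2), lo=2 mid=3 ⇒ [6, 7, 13, 9, 10, 11, 3]
9<13: swap(2,3), lo=3 mid=4 ⇒ [6, 7, 9, 13, 10, 11, 3]
10<13: swap(3,4), lo=4 mid=5 ⇒ [6, 7, 9, 10, 13, 11, 3]
11<13: swap(4,5), lo=5 mid=6 ⇒ [6, 7, 9, 10, 11, 13, 3]
3<13: swap(5,6), lo=6 mid=7 ⇒ [6, 7, 9, 10, 11, 3, 13]
done. lo=6 hi=6; A=[6, 7, 9, 10, 11, 3, 13]

(6, 6)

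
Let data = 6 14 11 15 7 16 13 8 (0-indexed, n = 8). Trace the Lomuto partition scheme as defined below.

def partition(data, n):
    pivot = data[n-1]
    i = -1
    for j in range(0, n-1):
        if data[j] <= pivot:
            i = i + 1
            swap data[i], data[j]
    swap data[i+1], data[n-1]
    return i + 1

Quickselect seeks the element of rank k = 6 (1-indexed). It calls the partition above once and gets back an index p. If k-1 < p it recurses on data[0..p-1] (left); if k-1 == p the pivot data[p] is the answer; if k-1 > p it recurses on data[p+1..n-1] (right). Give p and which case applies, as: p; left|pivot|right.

2; right

pivot = data[7] = 8; i = -1
j=0: data[0]=6 ≤ 8 → i=0, swap data[0],data[0] (no change) → 6 14 11 15 7 16 13 8
j=1: data[1]=14 > 8 → no swap
j=2: data[2]=11 > 8 → no swap
j=3: data[3]=15 > 8 → no swap
j=4: data[4]=7 ≤ 8 → i=1, swap data[1],data[4] → 6 7 11 15 14 16 13 8
j=5: data[5]=16 > 8 → no swap
j=6: data[6]=13 > 8 → no swap
final swap data[2],data[7] → 6 7 8 15 14 16 13 11; return 2
p = 2; k-1 = 5 > 2 ⇒ right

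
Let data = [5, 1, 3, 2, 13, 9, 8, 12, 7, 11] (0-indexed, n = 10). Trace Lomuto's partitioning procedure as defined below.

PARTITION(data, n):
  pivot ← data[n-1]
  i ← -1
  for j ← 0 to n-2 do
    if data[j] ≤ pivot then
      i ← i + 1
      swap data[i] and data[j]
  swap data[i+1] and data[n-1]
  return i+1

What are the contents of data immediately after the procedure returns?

pivot = data[9] = 11; i = -1
j=0: data[0]=5 ≤ 11 → i=0, swap data[0],data[0] (no change) → [5, 1, 3, 2, 13, 9, 8, 12, 7, 11]
j=1: data[1]=1 ≤ 11 → i=1, swap data[1],data[1] (no change) → [5, 1, 3, 2, 13, 9, 8, 12, 7, 11]
j=2: data[2]=3 ≤ 11 → i=2, swap data[2],data[2] (no change) → [5, 1, 3, 2, 13, 9, 8, 12, 7, 11]
j=3: data[3]=2 ≤ 11 → i=3, swap data[3],data[3] (no change) → [5, 1, 3, 2, 13, 9, 8, 12, 7, 11]
j=4: data[4]=13 > 11 → no swap
j=5: data[5]=9 ≤ 11 → i=4, swap data[4],data[5] → [5, 1, 3, 2, 9, 13, 8, 12, 7, 11]
j=6: data[6]=8 ≤ 11 → i=5, swap data[5],data[6] → [5, 1, 3, 2, 9, 8, 13, 12, 7, 11]
j=7: data[7]=12 > 11 → no swap
j=8: data[8]=7 ≤ 11 → i=6, swap data[6],data[8] → [5, 1, 3, 2, 9, 8, 7, 12, 13, 11]
final swap data[7],data[9] → [5, 1, 3, 2, 9, 8, 7, 11, 13, 12]; return 7

[5, 1, 3, 2, 9, 8, 7, 11, 13, 12]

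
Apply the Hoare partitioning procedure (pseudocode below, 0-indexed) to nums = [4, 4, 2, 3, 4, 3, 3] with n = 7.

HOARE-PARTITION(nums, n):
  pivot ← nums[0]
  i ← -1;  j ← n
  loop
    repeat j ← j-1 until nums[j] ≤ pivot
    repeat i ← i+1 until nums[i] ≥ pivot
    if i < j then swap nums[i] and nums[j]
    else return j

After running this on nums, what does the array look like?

[3, 3, 2, 3, 4, 4, 4]

pivot = nums[0] = 4; i = -1, j = 7
j→6 (nums[6]=3≤4), i→0 (nums[0]=4≥4); i<j, swap → [3, 4, 2, 3, 4, 3, 4]
j→5 (nums[5]=3≤4), i→1 (nums[1]=4≥4); i<j, swap → [3, 3, 2, 3, 4, 4, 4]
j→4, i→4; i≥j, return j=4. nums = [3, 3, 2, 3, 4, 4, 4]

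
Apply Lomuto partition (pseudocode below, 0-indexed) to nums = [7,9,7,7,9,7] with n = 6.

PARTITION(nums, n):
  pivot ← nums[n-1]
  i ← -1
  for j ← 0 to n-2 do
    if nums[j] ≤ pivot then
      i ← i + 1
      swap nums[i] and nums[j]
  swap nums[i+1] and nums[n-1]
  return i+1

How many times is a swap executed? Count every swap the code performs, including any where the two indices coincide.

4

pivot = nums[5] = 7; i = -1
j=0: nums[0]=7 ≤ 7 → i=0, swap nums[0],nums[0] (no change) → [7,9,7,7,9,7]
j=1: nums[1]=9 > 7 → no swap
j=2: nums[2]=7 ≤ 7 → i=1, swap nums[1],nums[2] → [7,7,9,7,9,7]
j=3: nums[3]=7 ≤ 7 → i=2, swap nums[2],nums[3] → [7,7,7,9,9,7]
j=4: nums[4]=9 > 7 → no swap
final swap nums[3],nums[5] → [7,7,7,7,9,9]; return 3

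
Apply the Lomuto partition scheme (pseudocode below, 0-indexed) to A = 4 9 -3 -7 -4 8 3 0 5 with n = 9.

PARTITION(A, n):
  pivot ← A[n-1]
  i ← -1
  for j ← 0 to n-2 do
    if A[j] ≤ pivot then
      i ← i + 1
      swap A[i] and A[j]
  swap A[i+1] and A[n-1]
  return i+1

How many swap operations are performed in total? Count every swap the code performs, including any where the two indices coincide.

7

pivot=5, i=-1
j=0: 4≤5, i=0, swap(0,0) ⇒ 4 9 -3 -7 -4 8 3 0 5
j=1: 9>5, skip
j=2: -3≤5, i=1, swap(1,2) ⇒ 4 -3 9 -7 -4 8 3 0 5
j=3: -7≤5, i=2, swap(2,3) ⇒ 4 -3 -7 9 -4 8 3 0 5
j=4: -4≤5, i=3, swap(3,4) ⇒ 4 -3 -7 -4 9 8 3 0 5
j=5: 8>5, skip
j=6: 3≤5, i=4, swap(4,6) ⇒ 4 -3 -7 -4 3 8 9 0 5
j=7: 0≤5, i=5, swap(5,7) ⇒ 4 -3 -7 -4 3 0 9 8 5
swap(6,8) ⇒ 4 -3 -7 -4 3 0 5 8 9; return 6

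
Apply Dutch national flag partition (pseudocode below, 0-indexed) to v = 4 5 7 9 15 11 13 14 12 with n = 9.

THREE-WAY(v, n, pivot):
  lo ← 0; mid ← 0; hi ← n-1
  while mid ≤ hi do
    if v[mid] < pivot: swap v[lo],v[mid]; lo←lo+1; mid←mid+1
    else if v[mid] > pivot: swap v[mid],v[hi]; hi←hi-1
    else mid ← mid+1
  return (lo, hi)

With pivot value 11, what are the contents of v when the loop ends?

4 5 7 9 11 13 14 12 15

lo=0 mid=0 hi=8
4<11: swap(0,0), lo=1 mid=1 ⇒ 4 5 7 9 15 11 13 14 12
5<11: swap(1,1), lo=2 mid=2 ⇒ 4 5 7 9 15 11 13 14 12
7<11: swap(2,2), lo=3 mid=3 ⇒ 4 5 7 9 15 11 13 14 12
9<11: swap(3,3), lo=4 mid=4 ⇒ 4 5 7 9 15 11 13 14 12
15>11: swap(4,8), hi=7 ⇒ 4 5 7 9 12 11 13 14 15
12>11: swap(4,7), hi=6 ⇒ 4 5 7 9 14 11 13 12 15
14>11: swap(4,6), hi=5 ⇒ 4 5 7 9 13 11 14 12 15
13>11: swap(4,5), hi=4 ⇒ 4 5 7 9 11 13 14 12 15
11=11: mid=5
done. lo=4 hi=4; v=4 5 7 9 11 13 14 12 15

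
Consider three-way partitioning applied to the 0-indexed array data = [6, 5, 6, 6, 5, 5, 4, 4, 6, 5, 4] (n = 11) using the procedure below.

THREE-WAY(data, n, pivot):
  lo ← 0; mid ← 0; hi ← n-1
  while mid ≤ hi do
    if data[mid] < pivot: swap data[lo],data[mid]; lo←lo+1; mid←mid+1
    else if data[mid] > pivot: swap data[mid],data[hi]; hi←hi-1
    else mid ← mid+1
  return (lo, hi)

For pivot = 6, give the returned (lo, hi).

(7, 10)

lo=0 mid=0 hi=10
6=6: mid=1
5<6: swap(0,1), lo=1 mid=2 ⇒ [5, 6, 6, 6, 5, 5, 4, 4, 6, 5, 4]
6=6: mid=3
6=6: mid=4
5<6: swap(1,4), lo=2 mid=5 ⇒ [5, 5, 6, 6, 6, 5, 4, 4, 6, 5, 4]
5<6: swap(2,5), lo=3 mid=6 ⇒ [5, 5, 5, 6, 6, 6, 4, 4, 6, 5, 4]
4<6: swap(3,6), lo=4 mid=7 ⇒ [5, 5, 5, 4, 6, 6, 6, 4, 6, 5, 4]
4<6: swap(4,7), lo=5 mid=8 ⇒ [5, 5, 5, 4, 4, 6, 6, 6, 6, 5, 4]
6=6: mid=9
5<6: swap(5,9), lo=6 mid=10 ⇒ [5, 5, 5, 4, 4, 5, 6, 6, 6, 6, 4]
4<6: swap(6,10), lo=7 mid=11 ⇒ [5, 5, 5, 4, 4, 5, 4, 6, 6, 6, 6]
done. lo=7 hi=10; data=[5, 5, 5, 4, 4, 5, 4, 6, 6, 6, 6]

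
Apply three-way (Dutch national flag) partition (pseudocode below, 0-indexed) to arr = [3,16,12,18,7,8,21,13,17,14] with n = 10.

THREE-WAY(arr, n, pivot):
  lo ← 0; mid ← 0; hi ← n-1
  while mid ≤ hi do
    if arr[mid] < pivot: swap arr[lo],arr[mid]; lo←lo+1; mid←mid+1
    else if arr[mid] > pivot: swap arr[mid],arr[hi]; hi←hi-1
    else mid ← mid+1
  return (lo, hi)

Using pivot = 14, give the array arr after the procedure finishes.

lo=0 mid=0 hi=9
3<14: swap(0,0), lo=1 mid=1 ⇒ [3,16,12,18,7,8,21,13,17,14]
16>14: swap(1,9), hi=8 ⇒ [3,14,12,18,7,8,21,13,17,16]
14=14: mid=2
12<14: swap(1,2), lo=2 mid=3 ⇒ [3,12,14,18,7,8,21,13,17,16]
18>14: swap(3,8), hi=7 ⇒ [3,12,14,17,7,8,21,13,18,16]
17>14: swap(3,7), hi=6 ⇒ [3,12,14,13,7,8,21,17,18,16]
13<14: swap(2,3), lo=3 mid=4 ⇒ [3,12,13,14,7,8,21,17,18,16]
7<14: swap(3,4), lo=4 mid=5 ⇒ [3,12,13,7,14,8,21,17,18,16]
8<14: swap(4,5), lo=5 mid=6 ⇒ [3,12,13,7,8,14,21,17,18,16]
21>14: swap(6,6), hi=5 ⇒ [3,12,13,7,8,14,21,17,18,16]
done. lo=5 hi=5; arr=[3,12,13,7,8,14,21,17,18,16]

[3,12,13,7,8,14,21,17,18,16]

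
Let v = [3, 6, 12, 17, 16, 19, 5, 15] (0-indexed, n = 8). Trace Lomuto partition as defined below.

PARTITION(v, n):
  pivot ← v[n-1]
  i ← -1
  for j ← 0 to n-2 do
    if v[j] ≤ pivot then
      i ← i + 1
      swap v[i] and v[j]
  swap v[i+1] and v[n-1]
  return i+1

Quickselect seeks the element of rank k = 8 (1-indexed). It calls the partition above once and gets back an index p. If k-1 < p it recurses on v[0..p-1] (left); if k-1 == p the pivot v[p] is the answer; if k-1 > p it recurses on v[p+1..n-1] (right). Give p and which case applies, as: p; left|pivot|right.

pivot = v[7] = 15; i = -1
j=0: v[0]=3 ≤ 15 → i=0, swap v[0],v[0] (no change) → [3, 6, 12, 17, 16, 19, 5, 15]
j=1: v[1]=6 ≤ 15 → i=1, swap v[1],v[1] (no change) → [3, 6, 12, 17, 16, 19, 5, 15]
j=2: v[2]=12 ≤ 15 → i=2, swap v[2],v[2] (no change) → [3, 6, 12, 17, 16, 19, 5, 15]
j=3: v[3]=17 > 15 → no swap
j=4: v[4]=16 > 15 → no swap
j=5: v[5]=19 > 15 → no swap
j=6: v[6]=5 ≤ 15 → i=3, swap v[3],v[6] → [3, 6, 12, 5, 16, 19, 17, 15]
final swap v[4],v[7] → [3, 6, 12, 5, 15, 19, 17, 16]; return 4
p = 4; k-1 = 7 > 4 ⇒ right

4; right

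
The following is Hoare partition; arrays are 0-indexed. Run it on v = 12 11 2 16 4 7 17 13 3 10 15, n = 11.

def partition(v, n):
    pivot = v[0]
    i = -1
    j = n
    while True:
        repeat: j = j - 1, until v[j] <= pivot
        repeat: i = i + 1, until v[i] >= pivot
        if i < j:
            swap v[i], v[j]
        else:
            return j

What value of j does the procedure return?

5

pivot = v[0] = 12; i = -1, j = 11
j→9 (v[9]=10≤12), i→0 (v[0]=12≥12); i<j, swap → 10 11 2 16 4 7 17 13 3 12 15
j→8 (v[8]=3≤12), i→3 (v[3]=16≥12); i<j, swap → 10 11 2 3 4 7 17 13 16 12 15
j→5, i→6; i≥j, return j=5. v = 10 11 2 3 4 7 17 13 16 12 15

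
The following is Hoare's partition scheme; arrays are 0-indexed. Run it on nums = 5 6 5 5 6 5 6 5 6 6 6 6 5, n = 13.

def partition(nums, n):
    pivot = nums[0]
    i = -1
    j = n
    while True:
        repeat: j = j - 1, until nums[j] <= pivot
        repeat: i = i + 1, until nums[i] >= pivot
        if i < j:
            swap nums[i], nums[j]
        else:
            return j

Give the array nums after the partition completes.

5 5 5 5 6 5 6 6 6 6 6 6 5

pivot=5
j stops at 12 (5), i stops at 0 (5); swap ⇒ 5 6 5 5 6 5 6 5 6 6 6 6 5
j stops at 7 (5), i stops at 1 (6); swap ⇒ 5 5 5 5 6 5 6 6 6 6 6 6 5
j stops at 5 (5), i stops at 2 (5); swap ⇒ 5 5 5 5 6 5 6 6 6 6 6 6 5
j stops at 3, i stops at 3; i≥j ⇒ return 3. nums=5 5 5 5 6 5 6 6 6 6 6 6 5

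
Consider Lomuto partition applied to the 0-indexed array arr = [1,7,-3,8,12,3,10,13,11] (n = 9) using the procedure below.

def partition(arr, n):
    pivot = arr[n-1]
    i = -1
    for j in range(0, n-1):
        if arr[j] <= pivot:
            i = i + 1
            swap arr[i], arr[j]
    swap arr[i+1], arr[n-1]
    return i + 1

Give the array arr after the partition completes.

[1,7,-3,8,3,10,11,13,12]

pivot = arr[8] = 11; i = -1
j=0: arr[0]=1 ≤ 11 → i=0, swap arr[0],arr[0] (no change) → [1,7,-3,8,12,3,10,13,11]
j=1: arr[1]=7 ≤ 11 → i=1, swap arr[1],arr[1] (no change) → [1,7,-3,8,12,3,10,13,11]
j=2: arr[2]=-3 ≤ 11 → i=2, swap arr[2],arr[2] (no change) → [1,7,-3,8,12,3,10,13,11]
j=3: arr[3]=8 ≤ 11 → i=3, swap arr[3],arr[3] (no change) → [1,7,-3,8,12,3,10,13,11]
j=4: arr[4]=12 > 11 → no swap
j=5: arr[5]=3 ≤ 11 → i=4, swap arr[4],arr[5] → [1,7,-3,8,3,12,10,13,11]
j=6: arr[6]=10 ≤ 11 → i=5, swap arr[5],arr[6] → [1,7,-3,8,3,10,12,13,11]
j=7: arr[7]=13 > 11 → no swap
final swap arr[6],arr[8] → [1,7,-3,8,3,10,11,13,12]; return 6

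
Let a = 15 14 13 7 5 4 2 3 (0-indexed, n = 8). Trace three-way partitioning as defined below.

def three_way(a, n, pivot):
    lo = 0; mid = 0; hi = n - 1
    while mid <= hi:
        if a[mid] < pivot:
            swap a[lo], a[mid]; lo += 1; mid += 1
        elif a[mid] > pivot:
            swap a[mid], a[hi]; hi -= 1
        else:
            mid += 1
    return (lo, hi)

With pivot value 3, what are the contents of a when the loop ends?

2 3 7 5 4 13 14 15

lo=0 mid=0 hi=7
15>3: swap(0,7), hi=6 ⇒ 3 14 13 7 5 4 2 15
3=3: mid=1
14>3: swap(1,6), hi=5 ⇒ 3 2 13 7 5 4 14 15
2<3: swap(0,1), lo=1 mid=2 ⇒ 2 3 13 7 5 4 14 15
13>3: swap(2,5), hi=4 ⇒ 2 3 4 7 5 13 14 15
4>3: swap(2,4), hi=3 ⇒ 2 3 5 7 4 13 14 15
5>3: swap(2,3), hi=2 ⇒ 2 3 7 5 4 13 14 15
7>3: swap(2,2), hi=1 ⇒ 2 3 7 5 4 13 14 15
done. lo=1 hi=1; a=2 3 7 5 4 13 14 15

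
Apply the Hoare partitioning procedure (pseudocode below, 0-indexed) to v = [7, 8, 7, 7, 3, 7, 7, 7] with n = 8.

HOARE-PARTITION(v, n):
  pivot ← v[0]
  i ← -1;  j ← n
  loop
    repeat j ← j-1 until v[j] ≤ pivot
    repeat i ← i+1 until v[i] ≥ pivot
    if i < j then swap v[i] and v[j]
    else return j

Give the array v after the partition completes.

[7, 7, 7, 3, 7, 7, 8, 7]

pivot = v[0] = 7; i = -1, j = 8
j→7 (v[7]=7≤7), i→0 (v[0]=7≥7); i<j, swap → [7, 8, 7, 7, 3, 7, 7, 7]
j→6 (v[6]=7≤7), i→1 (v[1]=8≥7); i<j, swap → [7, 7, 7, 7, 3, 7, 8, 7]
j→5 (v[5]=7≤7), i→2 (v[2]=7≥7); i<j, swap → [7, 7, 7, 7, 3, 7, 8, 7]
j→4 (v[4]=3≤7), i→3 (v[3]=7≥7); i<j, swap → [7, 7, 7, 3, 7, 7, 8, 7]
j→3, i→4; i≥j, return j=3. v = [7, 7, 7, 3, 7, 7, 8, 7]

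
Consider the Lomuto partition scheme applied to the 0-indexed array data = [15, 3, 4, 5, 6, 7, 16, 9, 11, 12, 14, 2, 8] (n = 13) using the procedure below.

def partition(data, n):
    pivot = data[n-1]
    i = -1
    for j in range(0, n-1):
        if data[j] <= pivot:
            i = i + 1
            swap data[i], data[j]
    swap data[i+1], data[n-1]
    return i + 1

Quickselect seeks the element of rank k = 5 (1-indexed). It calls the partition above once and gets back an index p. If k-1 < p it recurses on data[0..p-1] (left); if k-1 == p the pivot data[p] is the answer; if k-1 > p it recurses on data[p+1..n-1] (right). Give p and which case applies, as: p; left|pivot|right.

pivot = data[12] = 8; i = -1
j=0: data[0]=15 > 8 → no swap
j=1: data[1]=3 ≤ 8 → i=0, swap data[0],data[1] → [3, 15, 4, 5, 6, 7, 16, 9, 11, 12, 14, 2, 8]
j=2: data[2]=4 ≤ 8 → i=1, swap data[1],data[2] → [3, 4, 15, 5, 6, 7, 16, 9, 11, 12, 14, 2, 8]
j=3: data[3]=5 ≤ 8 → i=2, swap data[2],data[3] → [3, 4, 5, 15, 6, 7, 16, 9, 11, 12, 14, 2, 8]
j=4: data[4]=6 ≤ 8 → i=3, swap data[3],data[4] → [3, 4, 5, 6, 15, 7, 16, 9, 11, 12, 14, 2, 8]
j=5: data[5]=7 ≤ 8 → i=4, swap data[4],data[5] → [3, 4, 5, 6, 7, 15, 16, 9, 11, 12, 14, 2, 8]
j=6: data[6]=16 > 8 → no swap
j=7: data[7]=9 > 8 → no swap
j=8: data[8]=11 > 8 → no swap
j=9: data[9]=12 > 8 → no swap
j=10: data[10]=14 > 8 → no swap
j=11: data[11]=2 ≤ 8 → i=5, swap data[5],data[11] → [3, 4, 5, 6, 7, 2, 16, 9, 11, 12, 14, 15, 8]
final swap data[6],data[12] → [3, 4, 5, 6, 7, 2, 8, 9, 11, 12, 14, 15, 16]; return 6
p = 6; k-1 = 4 < 6 ⇒ left

6; left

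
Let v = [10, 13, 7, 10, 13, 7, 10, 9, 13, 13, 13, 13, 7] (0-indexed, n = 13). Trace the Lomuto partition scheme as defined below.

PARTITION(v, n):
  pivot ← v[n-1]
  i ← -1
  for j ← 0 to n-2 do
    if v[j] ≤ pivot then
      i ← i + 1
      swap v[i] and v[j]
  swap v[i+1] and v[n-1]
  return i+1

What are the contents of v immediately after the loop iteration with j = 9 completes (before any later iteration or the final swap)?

[7, 7, 10, 10, 13, 13, 10, 9, 13, 13, 13, 13, 7]

pivot = v[12] = 7; i = -1
j=0: v[0]=10 > 7 → no swap
j=1: v[1]=13 > 7 → no swap
j=2: v[2]=7 ≤ 7 → i=0, swap v[0],v[2] → [7, 13, 10, 10, 13, 7, 10, 9, 13, 13, 13, 13, 7]
j=3: v[3]=10 > 7 → no swap
j=4: v[4]=13 > 7 → no swap
j=5: v[5]=7 ≤ 7 → i=1, swap v[1],v[5] → [7, 7, 10, 10, 13, 13, 10, 9, 13, 13, 13, 13, 7]
j=6: v[6]=10 > 7 → no swap
j=7: v[7]=9 > 7 → no swap
j=8: v[8]=13 > 7 → no swap
j=9: v[9]=13 > 7 → no swap
(after j=9) v = [7, 7, 10, 10, 13, 13, 10, 9, 13, 13, 13, 13, 7]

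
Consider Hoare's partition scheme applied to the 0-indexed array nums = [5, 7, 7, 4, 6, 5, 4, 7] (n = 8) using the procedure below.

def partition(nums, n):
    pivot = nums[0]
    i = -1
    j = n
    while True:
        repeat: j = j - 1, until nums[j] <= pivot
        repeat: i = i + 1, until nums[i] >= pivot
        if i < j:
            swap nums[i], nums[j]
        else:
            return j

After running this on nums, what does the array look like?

[4, 5, 4, 7, 6, 7, 5, 7]

pivot=5
j stops at 6 (4), i stops at 0 (5); swap ⇒ [4, 7, 7, 4, 6, 5, 5, 7]
j stops at 5 (5), i stops at 1 (7); swap ⇒ [4, 5, 7, 4, 6, 7, 5, 7]
j stops at 3 (4), i stops at 2 (7); swap ⇒ [4, 5, 4, 7, 6, 7, 5, 7]
j stops at 2, i stops at 3; i≥j ⇒ return 2. nums=[4, 5, 4, 7, 6, 7, 5, 7]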